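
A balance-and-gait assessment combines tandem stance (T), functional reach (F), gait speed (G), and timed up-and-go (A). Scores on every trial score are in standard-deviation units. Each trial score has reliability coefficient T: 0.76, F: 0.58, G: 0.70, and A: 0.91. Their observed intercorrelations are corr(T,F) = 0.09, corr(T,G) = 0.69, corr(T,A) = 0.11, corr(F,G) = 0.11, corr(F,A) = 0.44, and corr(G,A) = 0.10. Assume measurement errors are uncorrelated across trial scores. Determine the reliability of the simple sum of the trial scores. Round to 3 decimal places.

0.852

Var(T+F+G+A) = 4 + 2·[0.09 + 0.69 + 0.11 + 0.11 + 0.44 + 0.10] = 4 + 3.08 = 7.08.
With uncorrelated errors the cross-covariances are all true-score covariance, so they carry over unchanged; only the diagonal terms shrink to ρᵢσᵢ².
True-score variance = [0.76 + 0.58 + 0.70 + 0.91] + 3.08 = 2.95 + 3.08 = 6.03.
Reliability = 6.03 / 7.08 = 0.852.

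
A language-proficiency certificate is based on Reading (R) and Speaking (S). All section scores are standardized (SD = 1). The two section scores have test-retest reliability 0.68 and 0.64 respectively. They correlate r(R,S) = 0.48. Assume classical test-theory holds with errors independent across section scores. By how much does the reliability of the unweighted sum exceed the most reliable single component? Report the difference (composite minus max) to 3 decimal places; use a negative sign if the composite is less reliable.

Var(sum) = 2 + 0.96 = 2.96; true-score variance = 1.32 + 0.96 = 2.28; composite reliability = 0.7703.
Max component reliability = 0.6800.
Difference = 0.7703 − 0.6800 = 0.090.

0.090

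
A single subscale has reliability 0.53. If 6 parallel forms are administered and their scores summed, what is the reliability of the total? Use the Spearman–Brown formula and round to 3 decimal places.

ρ_k = kρ / (1 + (k−1)ρ) = 6·0.53 / (1 + 5·0.53) = 3.180 / 3.650 = 0.871.

0.871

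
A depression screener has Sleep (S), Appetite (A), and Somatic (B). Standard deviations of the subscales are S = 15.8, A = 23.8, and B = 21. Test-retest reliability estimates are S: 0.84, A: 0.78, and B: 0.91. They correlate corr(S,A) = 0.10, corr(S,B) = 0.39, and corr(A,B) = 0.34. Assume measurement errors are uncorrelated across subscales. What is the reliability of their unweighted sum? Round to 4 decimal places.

0.8942

Var(S+A+B) = 15.8² + 23.8² + 21² + 2·[15.8·23.8·0.10 + 15.8·21·0.39 + 23.8·21·0.34] = 1257.08 + 673.876 = 1930.96.
Under uncorrelated errors the observed covariances equal the true-score covariances, so only the own-variance terms attenuate.
True-score variance = [15.8²·0.84 + 23.8²·0.78 + 21²·0.91] + 673.876 = 1052.83 + 673.876 = 1726.71.
Reliability = 1726.71 / 1930.96 = 0.8942.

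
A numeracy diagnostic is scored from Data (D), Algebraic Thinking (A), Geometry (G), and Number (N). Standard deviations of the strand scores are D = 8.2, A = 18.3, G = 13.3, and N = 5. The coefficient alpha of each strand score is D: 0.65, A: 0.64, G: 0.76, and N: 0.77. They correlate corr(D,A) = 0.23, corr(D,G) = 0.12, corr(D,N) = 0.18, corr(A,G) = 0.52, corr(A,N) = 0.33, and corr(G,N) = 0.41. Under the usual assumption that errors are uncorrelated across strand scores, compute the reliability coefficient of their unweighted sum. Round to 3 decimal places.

0.822

Var(D+A+G+N) = 8.2² + 18.3² + 13.3² + 5² + 2·[8.2·18.3·0.23 + 8.2·13.3·0.12 + 8.2·5·0.18 + 18.3·13.3·0.52 + 18.3·5·0.33 + 13.3·5·0.41] = 604.02 + 478.008 = 1082.03.
Under uncorrelated errors the observed covariances equal the true-score covariances, so only the own-variance terms attenuate.
True-score variance = [8.2²·0.65 + 18.3²·0.64 + 13.3²·0.76 + 5²·0.77] + 478.008 = 411.722 + 478.008 = 889.73.
Reliability = 889.73 / 1082.03 = 0.822.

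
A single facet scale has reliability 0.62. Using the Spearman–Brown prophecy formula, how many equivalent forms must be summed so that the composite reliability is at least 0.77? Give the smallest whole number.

k ≥ ρ*(1−ρ₁)/(ρ₁(1−ρ*)) = 0.77·0.38 / (0.62·0.23) = 2.052.
Smallest integer k = 3.

3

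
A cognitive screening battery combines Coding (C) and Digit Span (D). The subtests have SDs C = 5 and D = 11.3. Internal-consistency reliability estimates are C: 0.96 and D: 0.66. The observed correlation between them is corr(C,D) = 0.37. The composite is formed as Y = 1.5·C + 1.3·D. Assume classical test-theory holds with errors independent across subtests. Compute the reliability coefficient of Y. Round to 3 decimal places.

Var(Y) = 1.5²·5² + 1.3²·11.3² + 2·[1.95·5·11.3·0.37] = 272.046 + 81.5295 = 353.576.
Because errors are independent across components, Cov(Tᵢ,Tⱼ) = Cov(Xᵢ,Xⱼ); the off-diagonal part of the true-score variance is the same as above.
True-score variance = [1.5²·5²·0.96 + 1.3²·11.3²·0.66] + 81.5295 = 196.425 + 81.5295 = 277.955.
Reliability = 277.955 / 353.576 = 0.786.

0.786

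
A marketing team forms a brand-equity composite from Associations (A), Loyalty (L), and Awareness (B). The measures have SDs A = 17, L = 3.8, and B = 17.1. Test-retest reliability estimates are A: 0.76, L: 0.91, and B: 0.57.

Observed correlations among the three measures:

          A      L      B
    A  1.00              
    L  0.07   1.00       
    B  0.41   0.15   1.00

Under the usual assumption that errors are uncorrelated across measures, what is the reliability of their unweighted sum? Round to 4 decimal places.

0.7724

Var(A+L+B) = 17² + 3.8² + 17.1² + 2·[17·3.8·0.07 + 17·17.1·0.41 + 3.8·17.1·0.15] = 595.85 + 266.912 = 862.762.
Under uncorrelated errors the observed covariances equal the true-score covariances, so only the own-variance terms attenuate.
True-score variance = [17²·0.76 + 3.8²·0.91 + 17.1²·0.57] + 266.912 = 399.454 + 266.912 = 666.366.
Reliability = 666.366 / 862.762 = 0.7724.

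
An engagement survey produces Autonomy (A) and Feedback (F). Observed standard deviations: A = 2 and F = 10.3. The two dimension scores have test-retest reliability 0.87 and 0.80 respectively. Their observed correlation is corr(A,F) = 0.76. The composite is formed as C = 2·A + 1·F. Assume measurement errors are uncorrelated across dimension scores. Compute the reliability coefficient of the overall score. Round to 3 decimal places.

0.874

Var(C) = 2²·2² + 10.3² + 2·[2·2·10.3·0.76] = 122.09 + 62.624 = 184.714.
Under uncorrelated errors the observed covariances equal the true-score covariances, so only the own-variance terms attenuate.
True-score variance = [2²·2²·0.87 + 10.3²·0.80] + 62.624 = 98.792 + 62.624 = 161.416.
Reliability = 161.416 / 184.714 = 0.874.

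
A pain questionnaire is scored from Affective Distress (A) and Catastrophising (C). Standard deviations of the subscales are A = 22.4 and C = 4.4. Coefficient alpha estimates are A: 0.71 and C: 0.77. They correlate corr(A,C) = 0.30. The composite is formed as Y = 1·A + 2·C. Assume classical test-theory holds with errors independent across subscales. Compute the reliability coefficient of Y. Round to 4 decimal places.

Var(Y) = 22.4² + 2²·4.4² + 2·[2·22.4·4.4·0.30] = 579.2 + 118.272 = 697.472.
Because errors are independent across components, Cov(Tᵢ,Tⱼ) = Cov(Xᵢ,Xⱼ); the off-diagonal part of the true-score variance is the same as above.
True-score variance = [22.4²·0.71 + 2²·4.4²·0.77] + 118.272 = 415.878 + 118.272 = 534.15.
Reliability = 534.15 / 697.472 = 0.7658.

0.7658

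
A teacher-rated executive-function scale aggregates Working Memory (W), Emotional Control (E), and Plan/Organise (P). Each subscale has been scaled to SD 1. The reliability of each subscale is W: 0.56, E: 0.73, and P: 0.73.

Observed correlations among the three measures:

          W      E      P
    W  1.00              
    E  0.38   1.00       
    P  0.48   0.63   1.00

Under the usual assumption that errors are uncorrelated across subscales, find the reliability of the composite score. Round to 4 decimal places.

0.8361

Var(W+E+P) = 3 + 2·[0.38 + 0.48 + 0.63] = 3 + 2.98 = 5.98.
Because errors are independent across components, Cov(Tᵢ,Tⱼ) = Cov(Xᵢ,Xⱼ); the off-diagonal part of the true-score variance is the same as above.
True-score variance = [0.56 + 0.73 + 0.73] + 2.98 = 2.02 + 2.98 = 5.
Reliability = 5 / 5.98 = 0.8361.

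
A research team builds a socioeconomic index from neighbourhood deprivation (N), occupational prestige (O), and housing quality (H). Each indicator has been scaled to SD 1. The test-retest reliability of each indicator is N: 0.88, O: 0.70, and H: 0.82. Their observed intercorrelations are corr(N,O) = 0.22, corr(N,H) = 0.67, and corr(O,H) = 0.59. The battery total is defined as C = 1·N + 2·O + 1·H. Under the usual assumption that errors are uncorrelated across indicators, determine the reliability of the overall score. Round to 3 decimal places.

Var(C) = 1 + 2² + 1 + 2·[2·0.22 + 0.67 + 2·0.59] = 6 + 4.58 = 10.58.
Because errors are independent across components, Cov(Tᵢ,Tⱼ) = Cov(Xᵢ,Xⱼ); the off-diagonal part of the true-score variance is the same as above.
True-score variance = [0.88 + 2²·0.70 + 0.82] + 4.58 = 4.5 + 4.58 = 9.08.
Reliability = 9.08 / 10.58 = 0.858.

0.858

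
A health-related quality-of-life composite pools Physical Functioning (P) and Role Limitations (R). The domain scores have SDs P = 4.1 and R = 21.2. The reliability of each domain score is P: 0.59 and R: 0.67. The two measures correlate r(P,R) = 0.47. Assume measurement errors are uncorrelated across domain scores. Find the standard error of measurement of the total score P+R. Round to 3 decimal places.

12.458

Var(total) = 466.25 + 81.7048 = 547.955.
True-score variance = 311.043 + 81.7048 = 392.747, so reliability = 0.7168.
Error variance = 547.955 − 392.747 = 155.207; SEM = √155.207 = 12.458.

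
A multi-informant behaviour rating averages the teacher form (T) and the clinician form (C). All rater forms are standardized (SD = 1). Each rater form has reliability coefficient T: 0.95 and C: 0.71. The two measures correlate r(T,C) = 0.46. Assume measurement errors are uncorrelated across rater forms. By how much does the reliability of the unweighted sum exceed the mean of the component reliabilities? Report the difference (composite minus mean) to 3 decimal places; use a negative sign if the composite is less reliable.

0.054

Var(sum) = 2 + 0.92 = 2.92; true-score variance = 1.66 + 0.92 = 2.58; composite reliability = 0.8836.
Mean component reliability = 0.8300.
Difference = 0.8836 − 0.8300 = 0.054.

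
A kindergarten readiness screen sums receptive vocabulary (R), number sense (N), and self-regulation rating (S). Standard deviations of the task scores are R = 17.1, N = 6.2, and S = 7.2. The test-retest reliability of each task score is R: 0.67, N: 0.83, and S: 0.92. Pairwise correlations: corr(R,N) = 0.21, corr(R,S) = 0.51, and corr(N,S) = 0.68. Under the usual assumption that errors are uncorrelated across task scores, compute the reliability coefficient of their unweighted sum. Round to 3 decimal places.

0.825

Var(R+N+S) = 17.1² + 6.2² + 7.2² + 2·[17.1·6.2·0.21 + 17.1·7.2·0.51 + 6.2·7.2·0.68] = 382.69 + 230.821 = 613.511.
With uncorrelated errors the cross-covariances are all true-score covariance, so they carry over unchanged; only the diagonal terms shrink to ρᵢσᵢ².
True-score variance = [17.1²·0.67 + 6.2²·0.83 + 7.2²·0.92] + 230.821 = 275.513 + 230.821 = 506.334.
Reliability = 506.334 / 613.511 = 0.825.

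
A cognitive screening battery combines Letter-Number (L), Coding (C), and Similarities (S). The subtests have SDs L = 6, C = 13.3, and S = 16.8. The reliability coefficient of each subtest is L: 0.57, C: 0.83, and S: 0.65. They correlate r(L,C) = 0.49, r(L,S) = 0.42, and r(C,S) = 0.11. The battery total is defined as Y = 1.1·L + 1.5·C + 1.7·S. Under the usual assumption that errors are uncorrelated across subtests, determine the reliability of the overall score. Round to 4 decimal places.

0.7773

Var(Y) = 1.1²·6² + 1.5²·13.3² + 1.7²·16.8² + 2·[1.65·6·13.3·0.49 + 1.87·6·16.8·0.42 + 2.55·13.3·16.8·0.11] = 1257.24 + 412.723 = 1669.96.
Under uncorrelated errors the observed covariances equal the true-score covariances, so only the own-variance terms attenuate.
True-score variance = [1.1²·6²·0.57 + 1.5²·13.3²·0.83 + 1.7²·16.8²·0.65] + 412.723 = 885.359 + 412.723 = 1298.08.
Reliability = 1298.08 / 1669.96 = 0.7773.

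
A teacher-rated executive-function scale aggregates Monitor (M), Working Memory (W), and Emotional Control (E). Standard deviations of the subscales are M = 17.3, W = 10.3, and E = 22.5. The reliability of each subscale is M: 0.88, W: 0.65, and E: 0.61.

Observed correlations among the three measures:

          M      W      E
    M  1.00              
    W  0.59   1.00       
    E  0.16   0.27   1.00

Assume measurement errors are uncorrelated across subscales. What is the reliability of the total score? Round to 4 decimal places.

0.8028

Var(M+W+E) = 17.3² + 10.3² + 22.5² + 2·[17.3·10.3·0.59 + 17.3·22.5·0.16 + 10.3·22.5·0.27] = 911.63 + 459.969 = 1371.6.
Because errors are independent across components, Cov(Tᵢ,Tⱼ) = Cov(Xᵢ,Xⱼ); the off-diagonal part of the true-score variance is the same as above.
True-score variance = [17.3²·0.88 + 10.3²·0.65 + 22.5²·0.61] + 459.969 = 641.146 + 459.969 = 1101.12.
Reliability = 1101.12 / 1371.6 = 0.8028.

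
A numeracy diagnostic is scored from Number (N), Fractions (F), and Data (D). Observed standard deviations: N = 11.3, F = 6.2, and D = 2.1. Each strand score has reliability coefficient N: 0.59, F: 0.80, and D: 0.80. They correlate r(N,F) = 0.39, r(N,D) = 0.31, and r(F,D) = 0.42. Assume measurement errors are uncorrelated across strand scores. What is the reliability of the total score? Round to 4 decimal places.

0.7571

Var(N+F+D) = 11.3² + 6.2² + 2.1² + 2·[11.3·6.2·0.39 + 11.3·2.1·0.31 + 6.2·2.1·0.42] = 170.54 + 80.2962 = 250.836.
Under uncorrelated errors the observed covariances equal the true-score covariances, so only the own-variance terms attenuate.
True-score variance = [11.3²·0.59 + 6.2²·0.80 + 2.1²·0.80] + 80.2962 = 109.617 + 80.2962 = 189.913.
Reliability = 189.913 / 250.836 = 0.7571.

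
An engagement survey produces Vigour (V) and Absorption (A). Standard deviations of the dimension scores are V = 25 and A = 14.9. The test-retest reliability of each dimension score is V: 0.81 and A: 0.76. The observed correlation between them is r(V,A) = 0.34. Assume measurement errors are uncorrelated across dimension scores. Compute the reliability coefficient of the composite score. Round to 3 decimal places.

0.844

Var(V+A) = 25² + 14.9² + 2·[25·14.9·0.34] = 847.01 + 253.3 = 1100.31.
Under uncorrelated errors the observed covariances equal the true-score covariances, so only the own-variance terms attenuate.
True-score variance = [25²·0.81 + 14.9²·0.76] + 253.3 = 674.978 + 253.3 = 928.278.
Reliability = 928.278 / 1100.31 = 0.844.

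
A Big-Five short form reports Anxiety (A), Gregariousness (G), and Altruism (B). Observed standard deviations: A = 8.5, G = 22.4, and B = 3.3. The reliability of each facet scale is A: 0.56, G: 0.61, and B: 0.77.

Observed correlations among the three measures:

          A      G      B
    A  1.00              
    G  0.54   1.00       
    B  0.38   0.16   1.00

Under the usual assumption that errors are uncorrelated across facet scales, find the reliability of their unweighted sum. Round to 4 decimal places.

Var(A+G+B) = 8.5² + 22.4² + 3.3² + 2·[8.5·22.4·0.54 + 8.5·3.3·0.38 + 22.4·3.3·0.16] = 584.9 + 250.604 = 835.504.
Because errors are independent across components, Cov(Tᵢ,Tⱼ) = Cov(Xᵢ,Xⱼ); the off-diagonal part of the true-score variance is the same as above.
True-score variance = [8.5²·0.56 + 22.4²·0.61 + 3.3²·0.77] + 250.604 = 354.919 + 250.604 = 605.523.
Reliability = 605.523 / 835.504 = 0.7247.

0.7247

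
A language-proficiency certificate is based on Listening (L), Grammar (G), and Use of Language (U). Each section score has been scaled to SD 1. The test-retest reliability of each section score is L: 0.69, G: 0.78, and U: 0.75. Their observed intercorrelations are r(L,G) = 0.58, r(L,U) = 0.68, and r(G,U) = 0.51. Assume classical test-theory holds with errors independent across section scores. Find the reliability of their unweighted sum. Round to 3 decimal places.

Var(L+G+U) = 3 + 2·[0.58 + 0.68 + 0.51] = 3 + 3.54 = 6.54.
With uncorrelated errors the cross-covariances are all true-score covariance, so they carry over unchanged; only the diagonal terms shrink to ρᵢσᵢ².
True-score variance = [0.69 + 0.78 + 0.75] + 3.54 = 2.22 + 3.54 = 5.76.
Reliability = 5.76 / 6.54 = 0.881.

0.881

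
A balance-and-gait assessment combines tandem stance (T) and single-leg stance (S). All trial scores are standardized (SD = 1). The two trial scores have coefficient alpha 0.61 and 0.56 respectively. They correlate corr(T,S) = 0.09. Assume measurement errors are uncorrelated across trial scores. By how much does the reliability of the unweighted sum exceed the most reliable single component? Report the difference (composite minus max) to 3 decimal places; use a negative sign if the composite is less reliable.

Var(sum) = 2 + 0.18 = 2.18; true-score variance = 1.17 + 0.18 = 1.35; composite reliability = 0.6193.
Max component reliability = 0.6100.
Difference = 0.6193 − 0.6100 = 0.009.

0.009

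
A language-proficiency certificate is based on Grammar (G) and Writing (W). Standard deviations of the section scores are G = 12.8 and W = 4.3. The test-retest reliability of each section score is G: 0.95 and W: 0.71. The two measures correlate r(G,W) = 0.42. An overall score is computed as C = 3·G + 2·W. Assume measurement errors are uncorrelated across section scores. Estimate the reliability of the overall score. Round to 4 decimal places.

Var(C) = 3²·12.8² + 2²·4.3² + 2·[6·12.8·4.3·0.42] = 1548.52 + 277.402 = 1825.92.
With uncorrelated errors the cross-covariances are all true-score covariance, so they carry over unchanged; only the diagonal terms shrink to ρᵢσᵢ².
True-score variance = [3²·12.8²·0.95 + 2²·4.3²·0.71] + 277.402 = 1453.34 + 277.402 = 1730.75.
Reliability = 1730.75 / 1825.92 = 0.9479.

0.9479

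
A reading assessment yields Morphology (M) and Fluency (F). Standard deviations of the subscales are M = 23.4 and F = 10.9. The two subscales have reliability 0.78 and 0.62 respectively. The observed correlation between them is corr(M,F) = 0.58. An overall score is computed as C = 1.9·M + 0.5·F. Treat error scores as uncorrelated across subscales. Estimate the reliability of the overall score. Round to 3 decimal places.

0.805

Var(C) = 1.9²·23.4² + 0.5²·10.9² + 2·[0.95·23.4·10.9·0.58] = 2006.39 + 281.076 = 2287.47.
With uncorrelated errors the cross-covariances are all true-score covariance, so they carry over unchanged; only the diagonal terms shrink to ρᵢσᵢ².
True-score variance = [1.9²·23.4²·0.78 + 0.5²·10.9²·0.62] + 281.076 = 1560.23 + 281.076 = 1841.31.
Reliability = 1841.31 / 2287.47 = 0.805.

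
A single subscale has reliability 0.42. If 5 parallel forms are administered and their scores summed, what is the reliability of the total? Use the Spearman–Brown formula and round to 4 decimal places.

ρ_k = kρ / (1 + (k−1)ρ) = 5·0.42 / (1 + 4·0.42) = 2.100 / 2.680 = 0.7836.

0.7836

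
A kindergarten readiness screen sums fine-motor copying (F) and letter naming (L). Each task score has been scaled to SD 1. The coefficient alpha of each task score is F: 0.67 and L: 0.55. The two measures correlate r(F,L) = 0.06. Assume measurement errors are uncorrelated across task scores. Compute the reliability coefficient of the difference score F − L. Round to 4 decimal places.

Var(F−L) = 1 + 1 − 2·0.06 = 2 − 0.12 = 1.88.
Under uncorrelated errors the observed covariances equal the true-score covariances, so only the own-variance terms attenuate.
True-score variance = [0.67 + 0.55] − 0.12 = 1.22 − 0.12 = 1.1.
Reliability = 1.1 / 1.88 = 0.5851.

0.5851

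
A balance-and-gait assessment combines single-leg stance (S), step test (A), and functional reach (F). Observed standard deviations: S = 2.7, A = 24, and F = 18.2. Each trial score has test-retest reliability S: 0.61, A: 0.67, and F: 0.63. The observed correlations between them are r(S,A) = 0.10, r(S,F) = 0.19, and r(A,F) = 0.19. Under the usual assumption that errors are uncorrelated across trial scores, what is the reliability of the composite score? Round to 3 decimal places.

Var(S+A+F) = 2.7² + 24² + 18.2² + 2·[2.7·24·0.10 + 2.7·18.2·0.19 + 24·18.2·0.19] = 914.53 + 197.617 = 1112.15.
Under uncorrelated errors the observed covariances equal the true-score covariances, so only the own-variance terms attenuate.
True-score variance = [2.7²·0.61 + 24²·0.67 + 18.2²·0.63] + 197.617 = 599.048 + 197.617 = 796.665.
Reliability = 796.665 / 1112.15 = 0.716.

0.716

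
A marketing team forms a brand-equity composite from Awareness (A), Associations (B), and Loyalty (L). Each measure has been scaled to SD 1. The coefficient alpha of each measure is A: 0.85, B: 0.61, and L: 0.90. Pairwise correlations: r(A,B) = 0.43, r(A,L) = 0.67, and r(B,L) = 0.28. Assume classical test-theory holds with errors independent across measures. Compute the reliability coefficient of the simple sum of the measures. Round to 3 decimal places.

0.889

Var(A+B+L) = 3 + 2·[0.43 + 0.67 + 0.28] = 3 + 2.76 = 5.76.
With uncorrelated errors the cross-covariances are all true-score covariance, so they carry over unchanged; only the diagonal terms shrink to ρᵢσᵢ².
True-score variance = [0.85 + 0.61 + 0.90] + 2.76 = 2.36 + 2.76 = 5.12.
Reliability = 5.12 / 5.76 = 0.889.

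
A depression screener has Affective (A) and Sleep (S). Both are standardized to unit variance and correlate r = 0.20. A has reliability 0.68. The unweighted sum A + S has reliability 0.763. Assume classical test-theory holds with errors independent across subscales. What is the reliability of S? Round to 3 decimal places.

Var(A+S) = 2 + 2·0.20 = 2.400.
True-score variance = ρ_A + ρ_S + 2·0.20, so 0.763 = (0.68 + ρ_S + 0.40) / 2.400.
ρ_S = 0.763·2.400 − 0.68 − 0.40 = 0.751.

0.751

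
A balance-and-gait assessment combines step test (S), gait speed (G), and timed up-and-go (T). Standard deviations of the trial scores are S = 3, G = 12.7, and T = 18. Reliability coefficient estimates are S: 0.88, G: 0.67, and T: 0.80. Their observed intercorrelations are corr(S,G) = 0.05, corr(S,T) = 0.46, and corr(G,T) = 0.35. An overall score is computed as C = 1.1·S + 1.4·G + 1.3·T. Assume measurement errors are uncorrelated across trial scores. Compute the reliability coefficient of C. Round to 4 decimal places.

Var(C) = 1.1²·3² + 1.4²·12.7² + 1.3²·18² + 2·[1.54·3·12.7·0.05 + 1.43·3·18·0.46 + 1.82·12.7·18·0.35] = 874.578 + 368.146 = 1242.72.
Under uncorrelated errors the observed covariances equal the true-score covariances, so only the own-variance terms attenuate.
True-score variance = [1.1²·3²·0.88 + 1.4²·12.7²·0.67 + 1.3²·18²·0.80] + 368.146 = 659.437 + 368.146 = 1027.58.
Reliability = 1027.58 / 1242.72 = 0.8269.

0.8269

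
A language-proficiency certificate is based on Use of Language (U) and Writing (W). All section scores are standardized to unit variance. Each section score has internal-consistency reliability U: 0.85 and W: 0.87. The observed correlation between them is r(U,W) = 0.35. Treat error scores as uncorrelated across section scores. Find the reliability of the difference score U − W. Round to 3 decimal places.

Var(U−W) = 1 + 1 − 2·0.35 = 2 − 0.7 = 1.3.
With uncorrelated errors the cross-covariances are all true-score covariance, so they carry over unchanged; only the diagonal terms shrink to ρᵢσᵢ².
True-score variance = [0.85 + 0.87] − 0.7 = 1.72 − 0.7 = 1.02.
Reliability = 1.02 / 1.3 = 0.785.

0.785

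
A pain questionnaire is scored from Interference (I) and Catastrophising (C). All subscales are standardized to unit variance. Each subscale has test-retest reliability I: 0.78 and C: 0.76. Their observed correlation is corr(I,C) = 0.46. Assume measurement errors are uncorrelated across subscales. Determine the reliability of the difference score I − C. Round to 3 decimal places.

0.574

Var(I−C) = 1 + 1 − 2·0.46 = 2 − 0.92 = 1.08.
With uncorrelated errors the cross-covariances are all true-score covariance, so they carry over unchanged; only the diagonal terms shrink to ρᵢσᵢ².
True-score variance = [0.78 + 0.76] − 0.92 = 1.54 − 0.92 = 0.62.
Reliability = 0.62 / 1.08 = 0.574.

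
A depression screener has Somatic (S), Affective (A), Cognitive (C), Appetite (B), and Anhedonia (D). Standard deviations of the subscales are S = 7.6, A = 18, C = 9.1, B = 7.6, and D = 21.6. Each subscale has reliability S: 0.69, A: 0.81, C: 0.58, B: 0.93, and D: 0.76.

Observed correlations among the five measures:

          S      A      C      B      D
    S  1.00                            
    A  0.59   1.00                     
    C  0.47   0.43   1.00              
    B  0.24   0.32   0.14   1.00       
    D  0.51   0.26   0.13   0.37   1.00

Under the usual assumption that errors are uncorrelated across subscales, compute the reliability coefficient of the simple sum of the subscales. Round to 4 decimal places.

0.8867

Var(S+A+C+B+D) = 7.6² + 18² + 9.1² + 7.6² + 21.6² + 2·[7.6·18·0.59 + 7.6·9.1·0.47 + 7.6·7.6·0.24 + 7.6·21.6·0.51 + 18·9.1·0.43 + 18·7.6·0.32 + 18·21.6·0.26 + 9.1·7.6·0.14 + 9.1·21.6·0.13 + 7.6·21.6·0.37] = 988.89 + 1044.15 = 2033.04.
Under uncorrelated errors the observed covariances equal the true-score covariances, so only the own-variance terms attenuate.
True-score variance = [7.6²·0.69 + 18²·0.81 + 9.1²·0.58 + 7.6²·0.93 + 21.6²·0.76] + 1044.15 = 758.627 + 1044.15 = 1802.77.
Reliability = 1802.77 / 2033.04 = 0.8867.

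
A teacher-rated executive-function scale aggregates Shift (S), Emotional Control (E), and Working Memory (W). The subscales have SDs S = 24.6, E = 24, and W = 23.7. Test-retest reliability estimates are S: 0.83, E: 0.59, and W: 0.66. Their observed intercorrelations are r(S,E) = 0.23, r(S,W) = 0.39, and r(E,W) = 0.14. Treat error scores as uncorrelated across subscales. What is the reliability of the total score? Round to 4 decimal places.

Var(S+E+W) = 24.6² + 24² + 23.7² + 2·[24.6·24·0.23 + 24.6·23.7·0.39 + 24·23.7·0.14] = 1742.85 + 885.604 = 2628.45.
With uncorrelated errors the cross-covariances are all true-score covariance, so they carry over unchanged; only the diagonal terms shrink to ρᵢσᵢ².
True-score variance = [24.6²·0.83 + 24²·0.59 + 23.7²·0.66] + 885.604 = 1212.84 + 885.604 = 2098.44.
Reliability = 2098.44 / 2628.45 = 0.7984.

0.7984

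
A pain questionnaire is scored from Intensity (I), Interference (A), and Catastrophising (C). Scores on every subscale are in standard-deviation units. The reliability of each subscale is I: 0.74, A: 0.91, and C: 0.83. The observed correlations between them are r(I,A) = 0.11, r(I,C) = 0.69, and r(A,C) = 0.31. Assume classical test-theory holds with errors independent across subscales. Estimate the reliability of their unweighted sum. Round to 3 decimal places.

Var(I+A+C) = 3 + 2·[0.11 + 0.69 + 0.31] = 3 + 2.22 = 5.22.
With uncorrelated errors the cross-covariances are all true-score covariance, so they carry over unchanged; only the diagonal terms shrink to ρᵢσᵢ².
True-score variance = [0.74 + 0.91 + 0.83] + 2.22 = 2.48 + 2.22 = 4.7.
Reliability = 4.7 / 5.22 = 0.900.

0.900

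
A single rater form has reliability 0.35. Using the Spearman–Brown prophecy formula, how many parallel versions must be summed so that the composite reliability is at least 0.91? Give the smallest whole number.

19

k ≥ ρ*(1−ρ₁)/(ρ₁(1−ρ*)) = 0.91·0.65 / (0.35·0.09) = 18.778.
Smallest integer k = 19.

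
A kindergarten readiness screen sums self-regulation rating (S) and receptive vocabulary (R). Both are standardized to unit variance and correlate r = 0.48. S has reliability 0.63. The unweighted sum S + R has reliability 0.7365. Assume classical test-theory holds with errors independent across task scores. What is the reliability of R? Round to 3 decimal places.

0.590

Var(S+R) = 2 + 2·0.48 = 2.960.
True-score variance = ρ_S + ρ_R + 2·0.48, so 0.7365 = (0.63 + ρ_R + 0.96) / 2.960.
ρ_R = 0.7365·2.960 − 0.63 − 0.96 = 0.590.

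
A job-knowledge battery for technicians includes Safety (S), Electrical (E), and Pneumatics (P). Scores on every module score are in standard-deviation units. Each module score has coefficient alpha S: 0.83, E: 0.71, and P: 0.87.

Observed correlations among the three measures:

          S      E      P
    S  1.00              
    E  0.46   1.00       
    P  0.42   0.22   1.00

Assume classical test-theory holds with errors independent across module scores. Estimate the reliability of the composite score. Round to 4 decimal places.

Var(S+E+P) = 3 + 2·[0.46 + 0.42 + 0.22] = 3 + 2.2 = 5.2.
With uncorrelated errors the cross-covariances are all true-score covariance, so they carry over unchanged; only the diagonal terms shrink to ρᵢσᵢ².
True-score variance = [0.83 + 0.71 + 0.87] + 2.2 = 2.41 + 2.2 = 4.61.
Reliability = 4.61 / 5.2 = 0.8865.

0.8865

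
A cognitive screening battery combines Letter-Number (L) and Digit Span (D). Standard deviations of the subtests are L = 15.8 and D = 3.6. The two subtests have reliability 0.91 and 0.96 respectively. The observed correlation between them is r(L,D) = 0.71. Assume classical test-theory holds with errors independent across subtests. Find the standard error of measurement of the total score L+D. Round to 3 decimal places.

Var(total) = 262.6 + 80.7696 = 343.37.
True-score variance = 239.614 + 80.7696 = 320.384, so reliability = 0.9331.
Error variance = 343.37 − 320.384 = 22.986; SEM = √22.986 = 4.794.

4.794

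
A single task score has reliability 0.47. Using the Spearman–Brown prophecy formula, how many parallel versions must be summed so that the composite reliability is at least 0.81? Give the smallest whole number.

5

k ≥ ρ*(1−ρ₁)/(ρ₁(1−ρ*)) = 0.81·0.53 / (0.47·0.19) = 4.807.
Smallest integer k = 5.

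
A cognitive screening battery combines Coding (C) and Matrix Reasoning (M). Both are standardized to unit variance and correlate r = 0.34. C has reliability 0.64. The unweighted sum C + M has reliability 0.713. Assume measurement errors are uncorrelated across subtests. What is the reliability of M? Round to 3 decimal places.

0.591

Var(C+M) = 2 + 2·0.34 = 2.680.
True-score variance = ρ_C + ρ_M + 2·0.34, so 0.713 = (0.64 + ρ_M + 0.68) / 2.680.
ρ_M = 0.713·2.680 − 0.64 − 0.68 = 0.591.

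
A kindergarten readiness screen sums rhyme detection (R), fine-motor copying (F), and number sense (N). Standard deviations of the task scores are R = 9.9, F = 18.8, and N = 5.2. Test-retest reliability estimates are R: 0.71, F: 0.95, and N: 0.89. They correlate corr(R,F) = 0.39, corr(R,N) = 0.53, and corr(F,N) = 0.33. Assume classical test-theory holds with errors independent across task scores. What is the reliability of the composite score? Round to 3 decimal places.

0.934

Var(R+F+N) = 9.9² + 18.8² + 5.2² + 2·[9.9·18.8·0.39 + 9.9·5.2·0.53 + 18.8·5.2·0.33] = 478.49 + 264.264 = 742.754.
Under uncorrelated errors the observed covariances equal the true-score covariances, so only the own-variance terms attenuate.
True-score variance = [9.9²·0.71 + 18.8²·0.95 + 5.2²·0.89] + 264.264 = 429.421 + 264.264 = 693.685.
Reliability = 693.685 / 742.754 = 0.934.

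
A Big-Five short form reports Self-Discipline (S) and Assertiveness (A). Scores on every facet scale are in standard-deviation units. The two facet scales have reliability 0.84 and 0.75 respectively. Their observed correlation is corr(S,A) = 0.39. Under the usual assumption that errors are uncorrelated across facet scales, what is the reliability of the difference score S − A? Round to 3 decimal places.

0.664

Var(S−A) = 1 + 1 − 2·0.39 = 2 − 0.78 = 1.22.
Under uncorrelated errors the observed covariances equal the true-score covariances, so only the own-variance terms attenuate.
True-score variance = [0.84 + 0.75] − 0.78 = 1.59 − 0.78 = 0.81.
Reliability = 0.81 / 1.22 = 0.664.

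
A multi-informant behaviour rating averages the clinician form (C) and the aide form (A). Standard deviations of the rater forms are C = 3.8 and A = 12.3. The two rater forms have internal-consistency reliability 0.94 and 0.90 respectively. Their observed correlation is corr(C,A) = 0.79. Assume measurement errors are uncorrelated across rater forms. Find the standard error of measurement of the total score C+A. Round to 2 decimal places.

4.00

Var(total) = 165.73 + 73.8492 = 239.579.
True-score variance = 149.735 + 73.8492 = 223.584, so reliability = 0.9332.
Error variance = 239.579 − 223.584 = 15.9954; SEM = √15.9954 = 4.00.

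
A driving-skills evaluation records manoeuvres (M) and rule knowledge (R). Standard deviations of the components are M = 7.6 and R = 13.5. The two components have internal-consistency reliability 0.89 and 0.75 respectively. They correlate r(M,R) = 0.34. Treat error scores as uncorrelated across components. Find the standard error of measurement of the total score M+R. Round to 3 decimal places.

Var(total) = 240.01 + 69.768 = 309.778.
True-score variance = 188.094 + 69.768 = 257.862, so reliability = 0.8324.
Error variance = 309.778 − 257.862 = 51.9161; SEM = √51.9161 = 7.205.

7.205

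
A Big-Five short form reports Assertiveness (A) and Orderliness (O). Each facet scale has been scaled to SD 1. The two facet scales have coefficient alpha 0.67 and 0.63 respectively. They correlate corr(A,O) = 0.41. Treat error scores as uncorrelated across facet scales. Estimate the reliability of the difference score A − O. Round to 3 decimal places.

Var(A−O) = 1 + 1 − 2·0.41 = 2 − 0.82 = 1.18.
With uncorrelated errors the cross-covariances are all true-score covariance, so they carry over unchanged; only the diagonal terms shrink to ρᵢσᵢ².
True-score variance = [0.67 + 0.63] − 0.82 = 1.3 − 0.82 = 0.48.
Reliability = 0.48 / 1.18 = 0.407.

0.407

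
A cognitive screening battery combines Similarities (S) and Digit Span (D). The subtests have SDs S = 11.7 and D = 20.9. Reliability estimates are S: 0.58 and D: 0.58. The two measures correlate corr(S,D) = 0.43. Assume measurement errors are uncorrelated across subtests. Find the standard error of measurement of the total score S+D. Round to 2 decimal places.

Var(total) = 573.7 + 210.296 = 783.996.
True-score variance = 332.746 + 210.296 = 543.042, so reliability = 0.6927.
Error variance = 783.996 − 543.042 = 240.954; SEM = √240.954 = 15.52.

15.52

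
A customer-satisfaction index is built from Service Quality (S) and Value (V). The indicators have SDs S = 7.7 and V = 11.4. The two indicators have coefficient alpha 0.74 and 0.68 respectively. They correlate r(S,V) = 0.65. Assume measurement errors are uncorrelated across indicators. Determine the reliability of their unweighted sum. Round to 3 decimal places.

0.812

Var(S+V) = 7.7² + 11.4² + 2·[7.7·11.4·0.65] = 189.25 + 114.114 = 303.364.
Because errors are independent across components, Cov(Tᵢ,Tⱼ) = Cov(Xᵢ,Xⱼ); the off-diagonal part of the true-score variance is the same as above.
True-score variance = [7.7²·0.74 + 11.4²·0.68] + 114.114 = 132.247 + 114.114 = 246.361.
Reliability = 246.361 / 303.364 = 0.812.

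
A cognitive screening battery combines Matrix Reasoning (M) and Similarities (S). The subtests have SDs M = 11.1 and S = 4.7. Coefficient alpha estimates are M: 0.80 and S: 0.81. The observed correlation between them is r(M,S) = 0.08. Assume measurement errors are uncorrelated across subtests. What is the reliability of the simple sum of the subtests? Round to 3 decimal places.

0.812

Var(M+S) = 11.1² + 4.7² + 2·[11.1·4.7·0.08] = 145.3 + 8.3472 = 153.647.
Under uncorrelated errors the observed covariances equal the true-score covariances, so only the own-variance terms attenuate.
True-score variance = [11.1²·0.80 + 4.7²·0.81] + 8.3472 = 116.461 + 8.3472 = 124.808.
Reliability = 124.808 / 153.647 = 0.812.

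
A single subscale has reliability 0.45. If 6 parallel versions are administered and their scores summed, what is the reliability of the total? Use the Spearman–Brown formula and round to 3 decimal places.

0.831

ρ_k = kρ / (1 + (k−1)ρ) = 6·0.45 / (1 + 5·0.45) = 2.700 / 3.250 = 0.831.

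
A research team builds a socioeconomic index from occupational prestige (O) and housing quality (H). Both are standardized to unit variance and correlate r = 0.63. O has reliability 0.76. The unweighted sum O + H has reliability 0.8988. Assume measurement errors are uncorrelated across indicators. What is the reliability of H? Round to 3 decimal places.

0.910

Var(O+H) = 2 + 2·0.63 = 3.260.
True-score variance = ρ_O + ρ_H + 2·0.63, so 0.8988 = (0.76 + ρ_H + 1.26) / 3.260.
ρ_H = 0.8988·3.260 − 0.76 − 1.26 = 0.910.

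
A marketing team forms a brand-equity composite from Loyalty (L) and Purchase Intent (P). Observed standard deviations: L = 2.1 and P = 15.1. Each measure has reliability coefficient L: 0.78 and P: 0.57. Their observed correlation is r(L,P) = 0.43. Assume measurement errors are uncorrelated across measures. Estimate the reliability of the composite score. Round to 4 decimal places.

Var(L+P) = 2.1² + 15.1² + 2·[2.1·15.1·0.43] = 232.42 + 27.2706 = 259.691.
Because errors are independent across components, Cov(Tᵢ,Tⱼ) = Cov(Xᵢ,Xⱼ); the off-diagonal part of the true-score variance is the same as above.
True-score variance = [2.1²·0.78 + 15.1²·0.57] + 27.2706 = 133.405 + 27.2706 = 160.676.
Reliability = 160.676 / 259.691 = 0.6187.

0.6187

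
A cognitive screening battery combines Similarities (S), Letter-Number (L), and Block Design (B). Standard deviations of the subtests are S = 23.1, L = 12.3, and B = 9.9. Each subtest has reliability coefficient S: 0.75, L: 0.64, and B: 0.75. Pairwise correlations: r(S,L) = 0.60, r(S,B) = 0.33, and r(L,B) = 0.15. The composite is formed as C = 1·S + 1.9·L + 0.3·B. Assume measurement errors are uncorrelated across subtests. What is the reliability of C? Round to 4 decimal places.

0.8157

Var(C) = 23.1² + 1.9²·12.3² + 0.3²·9.9² + 2·[1.9·23.1·12.3·0.60 + 0.3·23.1·9.9·0.33 + 0.57·12.3·9.9·0.15] = 1088.59 + 713.92 = 1802.51.
With uncorrelated errors the cross-covariances are all true-score covariance, so they carry over unchanged; only the diagonal terms shrink to ρᵢσᵢ².
True-score variance = [23.1²·0.75 + 1.9²·12.3²·0.64 + 0.3²·9.9²·0.75] + 713.92 = 756.364 + 713.92 = 1470.28.
Reliability = 1470.28 / 1802.51 = 0.8157.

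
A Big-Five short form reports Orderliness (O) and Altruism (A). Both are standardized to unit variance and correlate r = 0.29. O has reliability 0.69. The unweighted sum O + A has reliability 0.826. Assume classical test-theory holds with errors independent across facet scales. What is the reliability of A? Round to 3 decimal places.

0.861

Var(O+A) = 2 + 2·0.29 = 2.580.
True-score variance = ρ_O + ρ_A + 2·0.29, so 0.826 = (0.69 + ρ_A + 0.58) / 2.580.
ρ_A = 0.826·2.580 − 0.69 − 0.58 = 0.861.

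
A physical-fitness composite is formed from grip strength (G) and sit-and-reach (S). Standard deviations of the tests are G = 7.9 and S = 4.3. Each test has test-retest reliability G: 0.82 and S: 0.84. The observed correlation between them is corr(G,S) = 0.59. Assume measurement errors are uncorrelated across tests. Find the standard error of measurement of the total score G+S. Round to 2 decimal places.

Var(total) = 80.9 + 40.0846 = 120.985.
True-score variance = 66.7078 + 40.0846 = 106.792, so reliability = 0.8827.
Error variance = 120.985 − 106.792 = 14.1922; SEM = √14.1922 = 3.77.

3.77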